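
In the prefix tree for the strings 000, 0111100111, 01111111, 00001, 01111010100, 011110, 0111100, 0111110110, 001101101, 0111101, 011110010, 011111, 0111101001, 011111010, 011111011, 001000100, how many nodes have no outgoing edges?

10

A leaf is a node with no children — equivalently, the end of a word that is not a proper prefix of any other stored word.
Those words: "00001", "001000100", "001101101", "011110010", "0111100111", "0111101001", "01111010100", "011111010", "0111110110", "01111111"
Leaf count: 10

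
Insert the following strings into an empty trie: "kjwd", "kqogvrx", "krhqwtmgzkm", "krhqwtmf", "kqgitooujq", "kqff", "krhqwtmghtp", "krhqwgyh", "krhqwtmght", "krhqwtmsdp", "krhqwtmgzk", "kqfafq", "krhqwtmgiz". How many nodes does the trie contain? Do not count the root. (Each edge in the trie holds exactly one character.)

45

Insert word by word; a character creates a node only if that edge doesn't already exist:
  "kjwd" → 4 new (k, j, w, d)
  "kqogvrx" → prefix "k" already present; 6 new (q, o, g, v, r, x)
  "krhqwtmgzkm" → prefix "k" already present; 10 new (r, h, q, w, t, m, g, z, k, m)
  "krhqwtmf" → prefix "krhqwtm" already present; 1 new (f)
  "kqgitooujq" → prefix "kq" already present; 8 new (g, i, t, o, o, u, j, q)
  "kqff" → prefix "kq" already present; 2 new (f, f)
  "krhqwtmghtp" → prefix "krhqwtmg" already present; 3 new (h, t, p)
  "krhqwgyh" → prefix "krhqw" already present; 3 new (g, y, h)
  "krhqwtmght" → prefix "krhqwtmght" already present; 0 new (none)
  "krhqwtmsdp" → prefix "krhqwtm" already present; 3 new (s, d, p)
  "krhqwtmgzk" → prefix "krhqwtmgzk" already present; 0 new (none)
  "kqfafq" → prefix "kqf" already present; 3 new (a, f, q)
  "krhqwtmgiz" → prefix "krhqwtmg" already present; 2 new (i, z)
Total nodes = 4 + 6 + 10 + 1 + 8 + 2 + 3 + 3 + 0 + 3 + 0 + 3 + 2 = 45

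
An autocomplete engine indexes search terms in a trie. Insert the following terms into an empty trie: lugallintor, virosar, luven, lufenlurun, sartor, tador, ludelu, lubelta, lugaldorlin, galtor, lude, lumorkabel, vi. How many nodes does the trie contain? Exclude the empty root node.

69

Trace insertions, counting only characters that open a new branch:
  "lugallintor" → 11 new (l, u, g, a, l, l, i, n, t, o, r)
  "virosar" → 7 new (v, i, r, o, s, a, r)
  "luven" → prefix "lu" already present; 3 new (v, e, n)
  "lufenlurun" → prefix "lu" already present; 8 new (f, e, n, l, u, r, u, n)
  "sartor" → 6 new (s, a, r, t, o, r)
  "tador" → 5 new (t, a, d, o, r)
  "ludelu" → prefix "lu" already present; 4 new (d, e, l, u)
  "lubelta" → prefix "lu" already present; 5 new (b, e, l, t, a)
  "lugaldorlin" → prefix "lugal" already present; 6 new (d, o, r, l, i, n)
  "galtor" → 6 new (g, a, l, t, o, r)
  "lude" → prefix "lude" already present; 0 new (none)
  "lumorkabel" → prefix "lu" already present; 8 new (m, o, r, k, a, b, e, l)
  "vi" → prefix "vi" already present; 0 new (none)
Total nodes = 11 + 7 + 3 + 8 + 6 + 5 + 4 + 5 + 6 + 6 + 0 + 8 + 0 = 69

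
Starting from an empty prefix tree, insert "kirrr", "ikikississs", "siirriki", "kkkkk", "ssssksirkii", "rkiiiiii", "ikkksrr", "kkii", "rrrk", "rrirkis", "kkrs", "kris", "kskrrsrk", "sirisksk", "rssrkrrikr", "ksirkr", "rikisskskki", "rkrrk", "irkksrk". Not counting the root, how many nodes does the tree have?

111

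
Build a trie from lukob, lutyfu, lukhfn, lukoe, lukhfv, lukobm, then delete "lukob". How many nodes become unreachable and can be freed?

A node on "lukob"'s path can go only if nothing else ends at it or branches off below it.
Every node on "lukob" is still needed (e.g. by "lukobm"), so nothing is freed.
Nodes removed: 0

0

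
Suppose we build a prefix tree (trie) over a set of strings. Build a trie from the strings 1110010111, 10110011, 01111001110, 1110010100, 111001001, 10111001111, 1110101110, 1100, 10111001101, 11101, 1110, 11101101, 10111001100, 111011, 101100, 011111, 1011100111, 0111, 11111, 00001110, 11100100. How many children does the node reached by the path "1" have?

2

Walk "1" from the root, arriving at one node.
Characters that immediately follow "1" among the stored strings: {0, 1}.
That node has 2 child edges.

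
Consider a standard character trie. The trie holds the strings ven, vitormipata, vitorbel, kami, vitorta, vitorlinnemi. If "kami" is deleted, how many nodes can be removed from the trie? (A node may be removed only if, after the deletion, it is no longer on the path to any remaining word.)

4

Walk "kami" from the leaf back toward the root, removing each node that no remaining word uses.
No other word shares any prefix with "kami", so all 4 of its nodes go.
Nodes removed: 4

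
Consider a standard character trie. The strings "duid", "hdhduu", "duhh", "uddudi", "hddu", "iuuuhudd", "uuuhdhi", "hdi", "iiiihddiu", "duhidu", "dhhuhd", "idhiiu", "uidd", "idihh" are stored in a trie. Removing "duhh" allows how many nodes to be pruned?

1

Walk "duhh" from the leaf back toward the root, removing each node that no remaining word uses.
The suffix "h" (1 node) is used only by "duhh"; the node for "duh" still has the child "i", so pruning stops there.
Nodes removed: 1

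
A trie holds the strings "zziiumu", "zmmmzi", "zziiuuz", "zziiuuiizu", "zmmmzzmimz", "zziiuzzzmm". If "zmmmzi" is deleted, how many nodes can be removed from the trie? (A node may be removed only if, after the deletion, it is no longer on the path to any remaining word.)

Walk "zmmmzi" from the leaf back toward the root, removing each node that no remaining word uses.
The suffix "i" (1 node) is used only by "zmmmzi"; the node for "zmmmz" still has the child "z", so pruning stops there.
Nodes removed: 1

1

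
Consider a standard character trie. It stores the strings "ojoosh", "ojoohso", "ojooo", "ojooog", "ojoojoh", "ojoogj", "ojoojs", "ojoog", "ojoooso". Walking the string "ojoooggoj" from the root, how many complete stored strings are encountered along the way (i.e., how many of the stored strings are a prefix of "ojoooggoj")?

Walk "ojoooggoj" from the root; an end-of-word marker is hit whenever a stored word is a prefix of "ojoooggoj".
Prefixes of the query that are stored words: "ojooo", "ojooog"
Count: 2

2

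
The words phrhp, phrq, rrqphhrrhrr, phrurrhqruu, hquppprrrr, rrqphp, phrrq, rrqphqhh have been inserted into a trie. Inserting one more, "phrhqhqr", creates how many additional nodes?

"phrh" is already a path in the trie; the remaining "qhqr" must be added.
Each of the 4 remaining characters creates one node.

4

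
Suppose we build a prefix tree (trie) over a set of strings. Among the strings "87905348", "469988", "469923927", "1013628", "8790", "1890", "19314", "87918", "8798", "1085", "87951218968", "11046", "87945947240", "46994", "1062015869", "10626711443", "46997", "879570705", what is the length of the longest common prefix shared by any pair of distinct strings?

4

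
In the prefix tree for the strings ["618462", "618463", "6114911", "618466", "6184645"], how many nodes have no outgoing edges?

5

A leaf is a node with no children — equivalently, the end of a word that is not a proper prefix of any other stored word.
Those words: "6114911", "618462", "618463", "6184645", "618466"
Leaf count: 5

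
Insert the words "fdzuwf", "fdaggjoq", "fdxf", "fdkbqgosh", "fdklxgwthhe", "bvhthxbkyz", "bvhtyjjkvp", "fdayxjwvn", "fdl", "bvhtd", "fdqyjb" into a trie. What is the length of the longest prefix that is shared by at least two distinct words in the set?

4

Equivalently: take the maximum, over all pairs, of their longest common prefix length.
"bvhtd" and "bvhthxbkyz" agree on "bvht" (4 characters) before diverging; nothing deeper is shared.
Longest shared-prefix length: 4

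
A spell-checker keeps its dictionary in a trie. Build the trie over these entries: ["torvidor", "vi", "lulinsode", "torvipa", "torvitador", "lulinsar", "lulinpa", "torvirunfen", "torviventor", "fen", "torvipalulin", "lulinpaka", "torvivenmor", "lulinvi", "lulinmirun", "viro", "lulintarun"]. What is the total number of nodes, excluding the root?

Count nodes per top-level branch (shared prefixes stored once):
  'f'-branch (fen): 3 nodes
  'l'-branch (lulinmirun, lulinpa, lulinpaka, lulinsar, lulinsode, lulintarun, lulinvi): 27 nodes
  't'-branch (torvidor, torvipa, torvipalulin, torvirunfen, torvitador, torvivenmor, torviventor): 35 nodes
  'v'-branch (vi, viro): 4 nodes
Sum: 69

69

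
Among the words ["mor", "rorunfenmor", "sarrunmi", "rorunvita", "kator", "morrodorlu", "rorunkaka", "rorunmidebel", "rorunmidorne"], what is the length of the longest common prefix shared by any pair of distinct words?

8

The deepest shared node is where two words last agree before diverging.
"rorunmidebel" and "rorunmidorne" agree on "rorunmid" (8 characters) before diverging; nothing deeper is shared.
Longest shared-prefix length: 8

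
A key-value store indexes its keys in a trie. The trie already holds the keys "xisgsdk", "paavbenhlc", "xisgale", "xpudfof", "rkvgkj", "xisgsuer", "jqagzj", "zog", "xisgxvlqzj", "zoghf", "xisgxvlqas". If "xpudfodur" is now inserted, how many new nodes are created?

Walking "xpudfodur" from the root, the first 6 characters ("xpudfo") follow existing edges; "d" is the first miss.
New nodes needed: |"xpudfodur"| − 6 = 9 − 6 = 3.

3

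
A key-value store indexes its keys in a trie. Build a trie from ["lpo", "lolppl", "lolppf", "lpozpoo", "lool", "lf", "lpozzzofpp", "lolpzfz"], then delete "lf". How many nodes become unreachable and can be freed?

1

Walk "lf" from the leaf back toward the root, removing each node that no remaining word uses.
The suffix "f" (1 node) is used only by "lf"; the node for "l" still has the child "p", so pruning stops there.
Nodes removed: 1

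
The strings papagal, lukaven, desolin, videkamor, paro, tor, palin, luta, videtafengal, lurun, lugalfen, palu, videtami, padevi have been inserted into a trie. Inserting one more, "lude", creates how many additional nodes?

2

Walking "lude" from the root, the first 2 characters ("lu") follow existing edges; "d" is the first miss.
New nodes needed: |"lude"| − 2 = 4 − 2 = 2.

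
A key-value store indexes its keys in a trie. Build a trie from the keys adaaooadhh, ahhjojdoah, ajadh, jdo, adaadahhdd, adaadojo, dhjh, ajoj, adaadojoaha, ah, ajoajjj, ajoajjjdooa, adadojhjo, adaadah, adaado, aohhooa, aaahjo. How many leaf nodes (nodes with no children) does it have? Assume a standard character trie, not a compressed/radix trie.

Leaves are exactly the stored words that no other stored word extends.
Those words: "aaahjo", "adaadahhdd", "adaadojoaha", "adaaooadhh", "adadojhjo", "ahhjojdoah", "ajadh", "ajoajjjdooa", "ajoj", "aohhooa", "dhjh", "jdo"
Leaf count: 12

12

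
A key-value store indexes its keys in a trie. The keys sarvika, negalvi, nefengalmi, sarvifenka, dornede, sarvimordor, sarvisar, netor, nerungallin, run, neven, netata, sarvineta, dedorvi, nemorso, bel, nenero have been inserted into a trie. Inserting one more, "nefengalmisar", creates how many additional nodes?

3

Walking "nefengalmisar" from the root, the first 10 characters ("nefengalmi") follow existing edges; "s" is the first miss.
Each of the 3 remaining characters creates one node.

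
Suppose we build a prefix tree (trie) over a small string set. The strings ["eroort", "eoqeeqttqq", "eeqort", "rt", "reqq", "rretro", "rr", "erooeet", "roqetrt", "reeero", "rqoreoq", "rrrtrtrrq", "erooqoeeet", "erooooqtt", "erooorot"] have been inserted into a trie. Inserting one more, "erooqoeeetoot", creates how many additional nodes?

3

The longest prefix of "erooqoeeetoot" already in the trie is "erooqoeeet" (length 10).
So 13 − 10 = 3 new nodes.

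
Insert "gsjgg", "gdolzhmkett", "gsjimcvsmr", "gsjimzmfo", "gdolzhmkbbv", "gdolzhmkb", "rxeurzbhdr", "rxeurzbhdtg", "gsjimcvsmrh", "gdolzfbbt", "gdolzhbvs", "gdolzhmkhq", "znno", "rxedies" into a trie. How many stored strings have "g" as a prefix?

Walk to "g"; the words in its subtree are exactly those with that prefix.
Matches: "gdolzfbbt", "gdolzhbvs", "gdolzhmkb", "gdolzhmkbbv", "gdolzhmkett", "gdolzhmkhq", "gsjgg", "gsjimcvsmr", "gsjimcvsmrh", "gsjimzmfo"
Count: 10

10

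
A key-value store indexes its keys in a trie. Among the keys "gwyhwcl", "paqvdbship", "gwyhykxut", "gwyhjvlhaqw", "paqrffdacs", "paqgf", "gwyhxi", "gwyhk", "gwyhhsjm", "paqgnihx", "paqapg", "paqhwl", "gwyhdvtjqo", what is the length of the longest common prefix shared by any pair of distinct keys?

4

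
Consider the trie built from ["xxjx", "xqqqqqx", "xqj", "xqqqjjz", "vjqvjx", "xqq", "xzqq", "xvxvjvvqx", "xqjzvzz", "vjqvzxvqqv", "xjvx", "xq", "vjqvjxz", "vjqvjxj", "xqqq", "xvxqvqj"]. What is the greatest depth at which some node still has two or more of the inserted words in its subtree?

6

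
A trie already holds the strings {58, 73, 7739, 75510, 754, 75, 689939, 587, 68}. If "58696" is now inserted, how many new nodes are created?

The longest prefix of "58696" already in the trie is "58" (length 2).
So 5 − 2 = 3 new nodes.

3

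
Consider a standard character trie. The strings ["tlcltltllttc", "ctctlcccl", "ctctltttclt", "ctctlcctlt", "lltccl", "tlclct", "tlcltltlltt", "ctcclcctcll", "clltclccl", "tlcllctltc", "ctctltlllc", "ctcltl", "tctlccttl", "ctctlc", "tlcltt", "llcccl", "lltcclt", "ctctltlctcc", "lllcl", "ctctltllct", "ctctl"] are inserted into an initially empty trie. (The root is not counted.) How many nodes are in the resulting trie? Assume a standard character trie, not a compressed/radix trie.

90

For each word, the new-node count is its length minus the longest prefix already in the trie:
  "tlcltltllttc" → 12 new (t, l, c, l, t, l, t, l, l, t, t, c)
  "ctctlcccl" → 9 new (c, t, c, t, l, c, c, c, l)
  "ctctltttclt" → prefix "ctctl" already present; 6 new (t, t, t, c, l, t)
  "ctctlcctlt" → prefix "ctctlcc" already present; 3 new (t, l, t)
  "lltccl" → 6 new (l, l, t, c, c, l)
  "tlclct" → prefix "tlcl" already present; 2 new (c, t)
  "tlcltltlltt" → prefix "tlcltltlltt" already present; 0 new (none)
  "ctcclcctcll" → prefix "ctc" already present; 8 new (c, l, c, c, t, c, l, l)
  "clltclccl" → prefix "c" already present; 8 new (l, l, t, c, l, c, c, l)
  "tlcllctltc" → prefix "tlcl" already present; 6 new (l, c, t, l, t, c)
  "ctctltlllc" → prefix "ctctlt" already present; 4 new (l, l, l, c)
  "ctcltl" → prefix "ctc" already present; 3 new (l, t, l)
  "tctlccttl" → prefix "t" already present; 8 new (c, t, l, c, c, t, t, l)
  "ctctlc" → prefix "ctctlc" already present; 0 new (none)
  "tlcltt" → prefix "tlclt" already present; 1 new (t)
  "llcccl" → prefix "ll" already present; 4 new (c, c, c, l)
  "lltcclt" → prefix "lltccl" already present; 1 new (t)
  "ctctltlctcc" → prefix "ctctltl" already present; 4 new (c, t, c, c)
  "lllcl" → prefix "ll" already present; 3 new (l, c, l)
  "ctctltllct" → prefix "ctctltll" already present; 2 new (c, t)
  "ctctl" → prefix "ctctl" already present; 0 new (none)
Total nodes = 12 + 9 + 6 + 3 + 6 + 2 + 0 + 8 + 8 + 6 + 4 + 3 + 8 + 0 + 1 + 4 + 1 + 4 + 3 + 2 + 0 = 90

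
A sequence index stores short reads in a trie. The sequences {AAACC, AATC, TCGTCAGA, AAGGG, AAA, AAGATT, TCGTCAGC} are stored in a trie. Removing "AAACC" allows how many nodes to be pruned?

2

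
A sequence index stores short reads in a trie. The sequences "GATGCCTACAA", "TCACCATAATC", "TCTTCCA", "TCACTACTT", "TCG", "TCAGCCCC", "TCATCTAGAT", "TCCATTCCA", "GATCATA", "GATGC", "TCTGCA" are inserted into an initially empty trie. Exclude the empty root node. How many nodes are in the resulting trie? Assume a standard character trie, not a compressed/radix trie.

Trace insertions, counting only characters that open a new branch:
  "GATGCCTACAA" → 11 new (G, A, T, G, C, C, T, A, C, A, A)
  "TCACCATAATC" → 11 new (T, C, A, C, C, A, T, A, A, T, C)
  "TCTTCCA" → prefix "TC" already present; 5 new (T, T, C, C, A)
  "TCACTACTT" → prefix "TCAC" already present; 5 new (T, A, C, T, T)
  "TCG" → prefix "TC" already present; 1 new (G)
  "TCAGCCCC" → prefix "TCA" already present; 5 new (G, C, C, C, C)
  "TCATCTAGAT" → prefix "TCA" already present; 7 new (T, C, T, A, G, A, T)
  "TCCATTCCA" → prefix "TC" already present; 7 new (C, A, T, T, C, C, A)
  "GATCATA" → prefix "GAT" already present; 4 new (C, A, T, A)
  "GATGC" → prefix "GATGC" already present; 0 new (none)
  "TCTGCA" → prefix "TCT" already present; 3 new (G, C, A)
Total nodes = 11 + 11 + 5 + 5 + 1 + 5 + 7 + 7 + 4 + 0 + 3 = 59

59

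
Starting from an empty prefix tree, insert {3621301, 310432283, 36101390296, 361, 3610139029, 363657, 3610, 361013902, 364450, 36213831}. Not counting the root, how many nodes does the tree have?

35

For each word, the new-node count is its length minus the longest prefix already in the trie:
  "3621301" → 7 new (3, 6, 2, 1, 3, 0, 1)
  "310432283" → prefix "3" already present; 8 new (1, 0, 4, 3, 2, 2, 8, 3)
  "36101390296" → prefix "36" already present; 9 new (1, 0, 1, 3, 9, 0, 2, 9, 6)
  "361" → prefix "361" already present; 0 new (none)
  "3610139029" → prefix "3610139029" already present; 0 new (none)
  "363657" → prefix "36" already present; 4 new (3, 6, 5, 7)
  "3610" → prefix "3610" already present; 0 new (none)
  "361013902" → prefix "361013902" already present; 0 new (none)
  "364450" → prefix "36" already present; 4 new (4, 4, 5, 0)
  "36213831" → prefix "36213" already present; 3 new (8, 3, 1)
Total nodes = 7 + 8 + 9 + 0 + 0 + 4 + 0 + 0 + 4 + 3 = 35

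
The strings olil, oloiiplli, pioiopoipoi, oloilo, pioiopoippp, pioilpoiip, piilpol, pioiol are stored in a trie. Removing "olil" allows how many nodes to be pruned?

2

Walk "olil" from the leaf back toward the root, removing each node that no remaining word uses.
The suffix "il" (2 nodes) is used only by "olil"; the node for "ol" still has the child "o", so pruning stops there.
Nodes removed: 2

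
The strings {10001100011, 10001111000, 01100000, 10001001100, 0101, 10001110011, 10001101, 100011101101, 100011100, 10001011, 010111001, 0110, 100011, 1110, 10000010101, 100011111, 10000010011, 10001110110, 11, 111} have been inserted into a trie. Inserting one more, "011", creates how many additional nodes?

0

Every character of "011" already lies on an existing path (it is a prefix of some stored word).
No new nodes are needed: 0.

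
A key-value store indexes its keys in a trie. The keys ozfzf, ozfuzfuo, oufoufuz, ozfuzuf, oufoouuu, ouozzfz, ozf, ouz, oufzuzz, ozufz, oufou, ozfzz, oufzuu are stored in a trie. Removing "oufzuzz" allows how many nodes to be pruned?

2

A node on "oufzuzz"'s path can go only if nothing else ends at it or branches off below it.
The suffix "zz" (2 nodes) is used only by "oufzuzz"; the node for "oufzu" still has the child "u", so pruning stops there.
Nodes removed: 2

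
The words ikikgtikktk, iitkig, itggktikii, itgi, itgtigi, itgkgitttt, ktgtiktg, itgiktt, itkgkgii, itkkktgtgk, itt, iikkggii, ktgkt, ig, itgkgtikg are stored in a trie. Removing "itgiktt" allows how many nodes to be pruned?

3

After clearing the end-marker at "itgiktt", prune upward until reaching a node still needed by another word.
The suffix "ktt" (3 nodes) is used only by "itgiktt"; "itgi" is itself a stored word, so pruning stops there.
Nodes removed: 3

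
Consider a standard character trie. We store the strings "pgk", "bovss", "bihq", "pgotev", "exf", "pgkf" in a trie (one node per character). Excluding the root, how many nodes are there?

19

Trie structure (* marks end of a word):
(root)
├─ b
│  ├─ i
│  │  └─ h
│  │     └─ q *
│  └─ o
│     └─ v
│        └─ s
│           └─ s *
├─ e
│  └─ x
│     └─ f *
└─ p
   └─ g
      ├─ k *
      │  └─ f *
      └─ o
         └─ t
            └─ e
               └─ v *
Counting every labelled node above: 19.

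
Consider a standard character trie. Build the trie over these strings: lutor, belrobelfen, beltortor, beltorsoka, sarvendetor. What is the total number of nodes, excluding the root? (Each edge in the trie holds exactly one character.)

Count nodes per top-level branch (shared prefixes stored once):
  'b'-branch (belrobelfen, beltorsoka, beltortor): 21 nodes
  'l'-branch (lutor): 5 nodes
  's'-branch (sarvendetor): 11 nodes
Sum: 37

37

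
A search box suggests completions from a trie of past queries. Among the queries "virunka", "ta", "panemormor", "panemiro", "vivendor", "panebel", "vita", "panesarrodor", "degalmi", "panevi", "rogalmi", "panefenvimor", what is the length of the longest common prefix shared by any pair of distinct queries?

5

Equivalently: take the maximum, over all pairs, of their longest common prefix length.
"panemiro" and "panemormor" agree on "panem" (5 characters) before diverging; nothing deeper is shared.
Longest shared-prefix length: 5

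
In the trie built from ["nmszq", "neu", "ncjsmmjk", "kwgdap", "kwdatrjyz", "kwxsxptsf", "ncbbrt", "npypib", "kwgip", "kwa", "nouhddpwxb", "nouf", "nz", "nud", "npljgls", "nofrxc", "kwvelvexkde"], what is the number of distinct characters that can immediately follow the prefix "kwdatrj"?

1

The children of the "kwdatrj" node are the distinct next characters among strings starting with "kwdatrj".
Distinct next characters after "kwdatrj": y.
That node has 1 child edge.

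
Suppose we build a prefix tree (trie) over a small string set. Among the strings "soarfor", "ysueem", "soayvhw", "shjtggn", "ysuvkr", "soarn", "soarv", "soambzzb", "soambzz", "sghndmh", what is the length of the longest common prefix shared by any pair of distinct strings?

7

The deepest shared node is where two words last agree before diverging.
"soambzz" and "soambzzb" agree on "soambzz" (7 characters) before diverging; nothing deeper is shared.
Longest shared-prefix length: 7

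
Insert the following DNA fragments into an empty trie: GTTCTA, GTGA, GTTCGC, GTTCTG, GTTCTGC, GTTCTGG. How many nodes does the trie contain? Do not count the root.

13

For each word, the new-node count is its length minus the longest prefix already in the trie:
  "GTTCTA" → 6 new (G, T, T, C, T, A)
  "GTGA" → prefix "GT" already present; 2 new (G, A)
  "GTTCGC" → prefix "GTTC" already present; 2 new (G, C)
  "GTTCTG" → prefix "GTTCT" already present; 1 new (G)
  "GTTCTGC" → prefix "GTTCTG" already present; 1 new (C)
  "GTTCTGG" → prefix "GTTCTG" already present; 1 new (G)
Total nodes = 6 + 2 + 2 + 1 + 1 + 1 = 13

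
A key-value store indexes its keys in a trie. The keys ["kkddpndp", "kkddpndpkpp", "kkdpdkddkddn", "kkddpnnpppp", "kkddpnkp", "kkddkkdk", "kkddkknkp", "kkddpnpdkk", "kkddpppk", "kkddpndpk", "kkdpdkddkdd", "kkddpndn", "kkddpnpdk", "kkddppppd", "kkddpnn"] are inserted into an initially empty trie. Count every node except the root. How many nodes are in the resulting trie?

44

Insert word by word; a character creates a node only if that edge doesn't already exist:
  "kkddpndp" → 8 new (k, k, d, d, p, n, d, p)
  "kkddpndpkpp" → prefix "kkddpndp" already present; 3 new (k, p, p)
  "kkdpdkddkddn" → prefix "kkd" already present; 9 new (p, d, k, d, d, k, d, d, n)
  "kkddpnnpppp" → prefix "kkddpn" already present; 5 new (n, p, p, p, p)
  "kkddpnkp" → prefix "kkddpn" already present; 2 new (k, p)
  "kkddkkdk" → prefix "kkdd" already present; 4 new (k, k, d, k)
  "kkddkknkp" → prefix "kkddkk" already present; 3 new (n, k, p)
  "kkddpnpdkk" → prefix "kkddpn" already present; 4 new (p, d, k, k)
  "kkddpppk" → prefix "kkddp" already present; 3 new (p, p, k)
  "kkddpndpk" → prefix "kkddpndpk" already present; 0 new (none)
  "kkdpdkddkdd" → prefix "kkdpdkddkdd" already present; 0 new (none)
  "kkddpndn" → prefix "kkddpnd" already present; 1 new (n)
  "kkddpnpdk" → prefix "kkddpnpdk" already present; 0 new (none)
  "kkddppppd" → prefix "kkddppp" already present; 2 new (p, d)
  "kkddpnn" → prefix "kkddpnn" already present; 0 new (none)
Total nodes = 8 + 3 + 9 + 5 + 2 + 4 + 3 + 4 + 3 + 0 + 0 + 1 + 0 + 2 + 0 = 44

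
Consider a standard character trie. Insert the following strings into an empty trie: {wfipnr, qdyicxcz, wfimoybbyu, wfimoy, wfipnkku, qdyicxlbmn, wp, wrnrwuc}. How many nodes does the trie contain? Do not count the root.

35

Count nodes per top-level branch (shared prefixes stored once):
  'q'-branch (qdyicxcz, qdyicxlbmn): 12 nodes
  'w'-branch (wfimoy, wfimoybbyu, wfipnkku, wfipnr, wp, wrnrwuc): 23 nodes
Sum: 35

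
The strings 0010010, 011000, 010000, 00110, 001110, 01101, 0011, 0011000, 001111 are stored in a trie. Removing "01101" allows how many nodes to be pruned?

A node on "01101"'s path can go only if nothing else ends at it or branches off below it.
The suffix "1" (1 node) is used only by "01101"; the node for "0110" still has the child "0", so pruning stops there.
Nodes removed: 1

1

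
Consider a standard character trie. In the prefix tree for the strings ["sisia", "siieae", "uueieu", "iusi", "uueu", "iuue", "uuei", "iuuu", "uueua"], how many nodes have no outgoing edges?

7

Leaves are exactly the stored words that no other stored word extends.
Those words: "iusi", "iuue", "iuuu", "siieae", "sisia", "uueieu", "uueua"
Leaf count: 7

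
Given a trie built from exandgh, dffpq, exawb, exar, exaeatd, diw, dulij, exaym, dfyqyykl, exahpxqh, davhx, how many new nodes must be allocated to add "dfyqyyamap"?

4

"dfyqyy" is already a path in the trie; the remaining "amap" must be added.
New nodes needed: |"dfyqyyamap"| − 6 = 10 − 6 = 4.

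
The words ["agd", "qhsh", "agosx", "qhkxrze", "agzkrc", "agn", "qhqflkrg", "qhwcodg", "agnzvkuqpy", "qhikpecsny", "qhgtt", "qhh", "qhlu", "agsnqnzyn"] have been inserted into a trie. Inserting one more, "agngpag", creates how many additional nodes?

4

The longest prefix of "agngpag" already in the trie is "agn" (length 3).
So 7 − 3 = 4 new nodes.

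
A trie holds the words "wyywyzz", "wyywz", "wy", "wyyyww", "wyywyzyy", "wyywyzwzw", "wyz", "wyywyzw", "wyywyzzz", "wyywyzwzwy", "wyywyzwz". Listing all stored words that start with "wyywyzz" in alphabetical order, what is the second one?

DFS of the "wyywyzz" subtree visits, in order: "wyywyzz", "wyywyzzz"
The 2nd is wyywyzzz.

wyywyzzz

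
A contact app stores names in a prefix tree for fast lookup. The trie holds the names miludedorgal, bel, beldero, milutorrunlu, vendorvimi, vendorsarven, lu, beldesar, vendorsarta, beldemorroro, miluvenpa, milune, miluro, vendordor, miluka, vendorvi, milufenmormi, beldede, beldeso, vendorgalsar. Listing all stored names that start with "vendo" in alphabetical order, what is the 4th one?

Filter for "vendo…" and sort: "vendordor", "vendorgalsar", "vendorsarta", "vendorsarven", "vendorvi", "vendorvimi"
Position 4: vendorsarven

vendorsarven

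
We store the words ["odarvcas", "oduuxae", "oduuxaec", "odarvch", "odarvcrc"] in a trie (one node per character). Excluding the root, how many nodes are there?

Count nodes per top-level branch (shared prefixes stored once):
  'o'-branch (odarvcas, odarvch, odarvcrc, oduuxae, oduuxaec): 17 nodes
Sum: 17

17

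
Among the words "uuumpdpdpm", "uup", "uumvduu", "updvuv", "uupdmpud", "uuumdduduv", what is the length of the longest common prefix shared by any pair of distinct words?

4

The deepest shared node is where two words last agree before diverging.
"uuumdduduv" and "uuumpdpdpm" agree on "uuum" (4 characters) before diverging; nothing deeper is shared.
Longest shared-prefix length: 4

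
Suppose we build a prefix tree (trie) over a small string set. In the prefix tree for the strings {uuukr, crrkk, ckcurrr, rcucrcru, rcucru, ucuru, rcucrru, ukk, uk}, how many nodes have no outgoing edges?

8

Leaves are exactly the stored words that no other stored word extends.
Those words: "ckcurrr", "crrkk", "rcucrcru", "rcucrru", "rcucru", "ucuru", "ukk", "uuukr"
Leaf count: 8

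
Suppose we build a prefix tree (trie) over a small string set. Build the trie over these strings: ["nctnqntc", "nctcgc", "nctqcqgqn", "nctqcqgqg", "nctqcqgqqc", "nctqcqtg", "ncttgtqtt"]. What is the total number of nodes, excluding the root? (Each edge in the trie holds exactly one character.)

28

Count nodes per top-level branch (shared prefixes stored once):
  'n'-branch (nctcgc, nctnqntc, nctqcqgqg, nctqcqgqn, nctqcqgqqc, nctqcqtg, ncttgtqtt): 28 nodes
Sum: 28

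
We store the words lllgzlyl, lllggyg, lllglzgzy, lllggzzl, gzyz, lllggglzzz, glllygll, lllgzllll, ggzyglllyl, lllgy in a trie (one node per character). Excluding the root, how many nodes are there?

For each word, the new-node count is its length minus the longest prefix already in the trie:
  "lllgzlyl" → 8 new (l, l, l, g, z, l, y, l)
  "lllggyg" → prefix "lllg" already present; 3 new (g, y, g)
  "lllglzgzy" → prefix "lllg" already present; 5 new (l, z, g, z, y)
  "lllggzzl" → prefix "lllgg" already present; 3 new (z, z, l)
  "gzyz" → 4 new (g, z, y, z)
  "lllggglzzz" → prefix "lllgg" already present; 5 new (g, l, z, z, z)
  "glllygll" → prefix "g" already present; 7 new (l, l, l, y, g, l, l)
  "lllgzllll" → prefix "lllgzl" already present; 3 new (l, l, l)
  "ggzyglllyl" → prefix "g" already present; 9 new (g, z, y, g, l, l, l, y, l)
  "lllgy" → prefix "lllg" already present; 1 new (y)
Total nodes = 8 + 3 + 5 + 3 + 4 + 5 + 7 + 3 + 9 + 1 = 48

48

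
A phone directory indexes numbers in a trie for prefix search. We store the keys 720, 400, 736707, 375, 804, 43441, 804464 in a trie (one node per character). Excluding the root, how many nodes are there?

For each word, the new-node count is its length minus the longest prefix already in the trie:
  "720" → 3 new (7, 2, 0)
  "400" → 3 new (4, 0, 0)
  "736707" → prefix "7" already present; 5 new (3, 6, 7, 0, 7)
  "375" → 3 new (3, 7, 5)
  "804" → 3 new (8, 0, 4)
  "43441" → prefix "4" already present; 4 new (3, 4, 4, 1)
  "804464" → prefix "804" already present; 3 new (4, 6, 4)
Total nodes = 3 + 3 + 5 + 3 + 3 + 4 + 3 = 24

24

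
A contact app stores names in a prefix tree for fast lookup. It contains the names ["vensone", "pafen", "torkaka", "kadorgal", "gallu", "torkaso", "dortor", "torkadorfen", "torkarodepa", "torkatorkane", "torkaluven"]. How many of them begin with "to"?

Filter for entries beginning with "to":
Matches: "torkadorfen", "torkaka", "torkaluven", "torkarodepa", "torkaso", "torkatorkane"
Count: 6

6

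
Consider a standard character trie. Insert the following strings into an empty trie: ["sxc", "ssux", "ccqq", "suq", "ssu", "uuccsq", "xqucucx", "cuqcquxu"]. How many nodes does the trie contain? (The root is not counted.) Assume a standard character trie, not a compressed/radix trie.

32

Trie structure (* marks end of a word):
(root)
├─ c
│  ├─ c
│  │  └─ q
│  │     └─ q *
│  └─ u
│     └─ q
│        └─ c
│           └─ q
│              └─ u
│                 └─ x
│                    └─ u *
├─ s
│  ├─ s
│  │  └─ u *
│  │     └─ x *
│  ├─ u
│  │  └─ q *
│  └─ x
│     └─ c *
├─ u
│  └─ u
│     └─ c
│        └─ c
│           └─ s
│              └─ q *
└─ x
   └─ q
      └─ u
         └─ c
            └─ u
               └─ c
                  └─ x *
Counting every labelled node above: 32.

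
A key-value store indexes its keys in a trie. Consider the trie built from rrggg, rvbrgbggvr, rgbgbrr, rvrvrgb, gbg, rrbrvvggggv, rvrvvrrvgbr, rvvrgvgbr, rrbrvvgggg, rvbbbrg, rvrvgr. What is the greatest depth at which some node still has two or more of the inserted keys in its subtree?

The deepest shared node is where two words last agree before diverging.
"rrbrvvgggg" and "rrbrvvggggv" agree on "rrbrvvgggg" (10 characters) before diverging; nothing deeper is shared.
Longest shared-prefix length: 10

10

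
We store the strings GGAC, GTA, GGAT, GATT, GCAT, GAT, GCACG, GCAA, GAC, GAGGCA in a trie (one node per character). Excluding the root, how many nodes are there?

21

Count nodes per top-level branch (shared prefixes stored once):
  'G'-branch (GAC, GAGGCA, GAT, GATT, GCAA, GCACG, GCAT, GGAC, GGAT, GTA): 21 nodes
Sum: 21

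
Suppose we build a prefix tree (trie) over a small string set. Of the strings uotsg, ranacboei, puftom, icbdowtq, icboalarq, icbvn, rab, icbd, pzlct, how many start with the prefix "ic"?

Traverse to the node for "ic", then collect every word in that subtree.
Words under "ic": icbd, icbdowtq, icboalarq, icbvn
Count: 4

4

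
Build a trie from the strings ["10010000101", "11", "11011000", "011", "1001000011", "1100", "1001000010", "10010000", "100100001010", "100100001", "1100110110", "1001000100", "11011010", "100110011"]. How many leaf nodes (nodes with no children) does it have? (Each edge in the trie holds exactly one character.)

Leaves are exactly the stored words that no other stored word extends.
Those words: "011", "100100001010", "1001000011", "1001000100", "100110011", "1100110110", "11011000", "11011010"
Leaf count: 8

8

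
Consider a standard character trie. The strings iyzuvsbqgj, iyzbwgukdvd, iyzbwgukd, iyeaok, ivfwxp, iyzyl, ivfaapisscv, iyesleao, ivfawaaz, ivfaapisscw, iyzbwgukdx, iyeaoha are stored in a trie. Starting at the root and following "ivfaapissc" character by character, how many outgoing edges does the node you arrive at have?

2

Walk "ivfaapissc" from the root, arriving at one node.
Distinct next characters after "ivfaapissc": v, w.
That node has 2 child edges.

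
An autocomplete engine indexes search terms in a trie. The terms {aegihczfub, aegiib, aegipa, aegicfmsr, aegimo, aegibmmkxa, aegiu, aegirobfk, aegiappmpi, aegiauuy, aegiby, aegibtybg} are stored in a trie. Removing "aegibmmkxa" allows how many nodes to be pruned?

5

After clearing the end-marker at "aegibmmkxa", prune upward until reaching a node still needed by another word.
The suffix "mmkxa" (5 nodes) is used only by "aegibmmkxa"; the node for "aegib" still has the child "y", so pruning stops there.
Nodes removed: 5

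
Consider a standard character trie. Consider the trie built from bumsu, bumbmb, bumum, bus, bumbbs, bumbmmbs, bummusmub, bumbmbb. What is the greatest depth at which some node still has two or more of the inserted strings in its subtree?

6

Equivalently: take the maximum, over all pairs, of their longest common prefix length.
e.g. "bumbmb" and "bumbmbb" share the prefix "bumbmb" of length 6; no pair shares a longer one.
Longest shared-prefix length: 6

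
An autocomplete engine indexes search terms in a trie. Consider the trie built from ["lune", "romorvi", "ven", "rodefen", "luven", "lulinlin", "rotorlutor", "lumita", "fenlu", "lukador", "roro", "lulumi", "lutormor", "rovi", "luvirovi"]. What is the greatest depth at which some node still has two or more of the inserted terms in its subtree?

Equivalently: take the maximum, over all pairs, of their longest common prefix length.
"lulinlin" and "lulumi" agree on "lul" (3 characters) before diverging; nothing deeper is shared.
Longest shared-prefix length: 3

3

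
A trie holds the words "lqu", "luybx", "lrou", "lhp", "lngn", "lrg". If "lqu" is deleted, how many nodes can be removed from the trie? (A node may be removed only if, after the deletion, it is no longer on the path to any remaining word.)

After clearing the end-marker at "lqu", prune upward until reaching a node still needed by another word.
The suffix "qu" (2 nodes) is used only by "lqu"; the node for "l" still has the child "u", so pruning stops there.
Nodes removed: 2

2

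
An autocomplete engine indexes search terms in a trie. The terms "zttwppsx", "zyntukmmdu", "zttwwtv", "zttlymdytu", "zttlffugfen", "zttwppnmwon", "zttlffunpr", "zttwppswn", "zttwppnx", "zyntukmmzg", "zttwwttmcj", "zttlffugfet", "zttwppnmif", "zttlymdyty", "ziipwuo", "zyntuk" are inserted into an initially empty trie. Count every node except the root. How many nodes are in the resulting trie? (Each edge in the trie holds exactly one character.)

Insert word by word; a character creates a node only if that edge doesn't already exist:
  "zttwppsx" → 8 new (z, t, t, w, p, p, s, x)
  "zyntukmmdu" → prefix "z" already present; 9 new (y, n, t, u, k, m, m, d, u)
  "zttwwtv" → prefix "zttw" already present; 3 new (w, t, v)
  "zttlymdytu" → prefix "ztt" already present; 7 new (l, y, m, d, y, t, u)
  "zttlffugfen" → prefix "zttl" already present; 7 new (f, f, u, g, f, e, n)
  "zttwppnmwon" → prefix "zttwpp" already present; 5 new (n, m, w, o, n)
  "zttlffunpr" → prefix "zttlffu" already present; 3 new (n, p, r)
  "zttwppswn" → prefix "zttwpps" already present; 2 new (w, n)
  "zttwppnx" → prefix "zttwppn" already present; 1 new (x)
  "zyntukmmzg" → prefix "zyntukmm" already present; 2 new (z, g)
  "zttwwttmcj" → prefix "zttwwt" already present; 4 new (t, m, c, j)
  "zttlffugfet" → prefix "zttlffugfe" already present; 1 new (t)
  "zttwppnmif" → prefix "zttwppnm" already present; 2 new (i, f)
  "zttlymdyty" → prefix "zttlymdyt" already present; 1 new (y)
  "ziipwuo" → prefix "z" already present; 6 new (i, i, p, w, u, o)
  "zyntuk" → prefix "zyntuk" already present; 0 new (none)
Total nodes = 8 + 9 + 3 + 7 + 7 + 5 + 3 + 2 + 1 + 2 + 4 + 1 + 2 + 1 + 6 + 0 = 61

61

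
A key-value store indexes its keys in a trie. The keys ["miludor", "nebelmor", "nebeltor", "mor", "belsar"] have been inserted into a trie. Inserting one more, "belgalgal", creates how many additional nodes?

6

Walking "belgalgal" from the root, the first 3 characters ("bel") follow existing edges; "g" is the first miss.
So 9 − 3 = 6 new nodes.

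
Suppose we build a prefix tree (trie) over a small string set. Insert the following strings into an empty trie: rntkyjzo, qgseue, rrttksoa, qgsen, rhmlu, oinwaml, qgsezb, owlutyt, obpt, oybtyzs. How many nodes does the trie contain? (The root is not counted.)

50

For each word, the new-node count is its length minus the longest prefix already in the trie:
  "rntkyjzo" → 8 new (r, n, t, k, y, j, z, o)
  "qgseue" → 6 new (q, g, s, e, u, e)
  "rrttksoa" → prefix "r" already present; 7 new (r, t, t, k, s, o, a)
  "qgsen" → prefix "qgse" already present; 1 new (n)
  "rhmlu" → prefix "r" already present; 4 new (h, m, l, u)
  "oinwaml" → 7 new (o, i, n, w, a, m, l)
  "qgsezb" → prefix "qgse" already present; 2 new (z, b)
  "owlutyt" → prefix "o" already present; 6 new (w, l, u, t, y, t)
  "obpt" → prefix "o" already present; 3 new (b, p, t)
  "oybtyzs" → prefix "o" already present; 6 new (y, b, t, y, z, s)
Total nodes = 8 + 6 + 7 + 1 + 4 + 7 + 2 + 6 + 3 + 6 = 50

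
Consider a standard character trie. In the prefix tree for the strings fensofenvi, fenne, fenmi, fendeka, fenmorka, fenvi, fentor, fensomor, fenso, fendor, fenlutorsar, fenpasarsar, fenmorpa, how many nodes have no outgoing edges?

12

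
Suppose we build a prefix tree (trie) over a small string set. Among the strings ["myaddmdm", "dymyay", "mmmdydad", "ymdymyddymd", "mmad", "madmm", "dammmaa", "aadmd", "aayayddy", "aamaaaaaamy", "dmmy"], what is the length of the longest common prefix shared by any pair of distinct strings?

2

Look for the deepest trie node that still has at least two words in its subtree.
"aadmd" and "aamaaaaaamy" agree on "aa" (2 characters) before diverging; nothing deeper is shared.
Longest shared-prefix length: 2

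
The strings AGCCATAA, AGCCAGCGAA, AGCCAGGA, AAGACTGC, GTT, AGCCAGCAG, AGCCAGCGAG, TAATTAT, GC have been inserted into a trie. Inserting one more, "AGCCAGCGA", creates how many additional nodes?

"AGCCAGCGA" is already a full path in the trie; only an end-marker is added.
No new nodes are needed: 0.

0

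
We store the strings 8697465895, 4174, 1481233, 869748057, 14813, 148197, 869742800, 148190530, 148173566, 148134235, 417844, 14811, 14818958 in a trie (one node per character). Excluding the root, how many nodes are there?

Count nodes per top-level branch (shared prefixes stored once):
  '1'-branch (14811, 1481233, 14813, 148134235, 148173566, 14818958, 148190530, 148197): 28 nodes
  '4'-branch (4174, 417844): 7 nodes
  '8'-branch (869742800, 8697465895, 869748057): 18 nodes
Sum: 53

53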